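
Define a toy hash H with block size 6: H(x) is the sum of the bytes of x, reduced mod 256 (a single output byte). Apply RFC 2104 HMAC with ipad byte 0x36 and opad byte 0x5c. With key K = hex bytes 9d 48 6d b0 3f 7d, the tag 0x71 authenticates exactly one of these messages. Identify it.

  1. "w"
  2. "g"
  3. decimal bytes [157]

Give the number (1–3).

Key hex bytes 9d 48 6d b0 3f 7d is exactly B = 6 bytes: K' = 9d 48 6d b0 3f 7d.
K' ⊕ ipad = ab 7e 5b 86 09 4b; K' ⊕ opad = c1 14 31 ec 63 21.
m1: inner = H(ab 7e 5b 86 09 4b 77) = d5; tag = H(c1 14 31 ec 63 21 d5) = 4b
m2: inner = H(ab 7e 5b 86 09 4b 67) = c5; tag = H(c1 14 31 ec 63 21 c5) = 3b
m3: inner = H(ab 7e 5b 86 09 4b 9d) = fb; tag = H(c1 14 31 ec 63 21 fb) = 71 ← matches

3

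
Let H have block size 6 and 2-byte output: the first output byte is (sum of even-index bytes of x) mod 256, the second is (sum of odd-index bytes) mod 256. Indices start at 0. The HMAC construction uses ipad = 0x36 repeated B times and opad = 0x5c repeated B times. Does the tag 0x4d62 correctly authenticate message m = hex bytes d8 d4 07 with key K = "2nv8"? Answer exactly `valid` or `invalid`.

valid

Key "2nv8" = 32 6e 76 38 is 4 bytes ≤ B = 6; zero-pad to 6 bytes: K' = 32 6e 76 38 00 00.
K' ⊕ ipad = 04 58 40 0e 36 36; K' ⊕ opad = 6e 32 2a 64 5c 5c.
Inner hash: even-index sum = 345 mod 256 = 89; odd-index sum = 368 mod 256 = 112 → 59 70.
Outer hash (recomputed tag): even-index sum = 333 mod 256 = 77; odd-index sum = 354 mod 256 = 98 → 4d 62.
Recomputed tag = 4d62; claimed = 4d62 → match.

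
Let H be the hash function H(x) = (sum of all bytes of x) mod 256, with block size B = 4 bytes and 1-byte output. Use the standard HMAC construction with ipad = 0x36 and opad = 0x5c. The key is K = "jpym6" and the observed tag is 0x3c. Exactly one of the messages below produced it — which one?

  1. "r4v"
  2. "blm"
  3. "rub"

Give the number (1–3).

Key "jpym6" = 6a 70 79 6d 36 is 5 bytes > B = 4, so hash it first: H(key) = f6, then zero-pad to 4 bytes: K' = f6 00 00 00.
K' ⊕ ipad = c0 36 36 36; K' ⊕ opad = aa 5c 5c 5c.
m1: inner = H(c0 36 36 36 72 34 76) = 7e; tag = H(aa 5c 5c 5c 7e) = 3c ← matches
m2: inner = H(c0 36 36 36 62 6c 6d) = 9d; tag = H(aa 5c 5c 5c 9d) = 5b
m3: inner = H(c0 36 36 36 72 75 62) = ab; tag = H(aa 5c 5c 5c ab) = 69

1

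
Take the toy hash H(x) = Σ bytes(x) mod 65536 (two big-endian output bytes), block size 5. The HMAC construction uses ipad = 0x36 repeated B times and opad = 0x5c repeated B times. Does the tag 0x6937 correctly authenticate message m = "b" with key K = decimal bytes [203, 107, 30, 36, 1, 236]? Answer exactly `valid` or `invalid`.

invalid

Key decimal bytes [203, 107, 30, 36, 1, 236] = cb 6b 1e 24 01 ec is 6 bytes > B = 5, so hash it first: H(key) = 02 65, then zero-pad to 5 bytes: K' = 02 65 00 00 00.
K' ⊕ ipad = 34 53 36 36 36; K' ⊕ opad = 5e 39 5c 5c 5c.
Inner hash: sum = 52+83+54+54+54+98 = 395 → 01 8b.
Outer hash (recomputed tag): sum = 94+57+92+92+92+1+139 = 567 → 02 37.
Recomputed tag = 0237; claimed = 6937 → mismatch.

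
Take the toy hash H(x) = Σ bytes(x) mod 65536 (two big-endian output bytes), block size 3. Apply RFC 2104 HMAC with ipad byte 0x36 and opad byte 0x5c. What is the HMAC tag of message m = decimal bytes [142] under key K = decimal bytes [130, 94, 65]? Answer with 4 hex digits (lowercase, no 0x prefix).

Key decimal bytes [130, 94, 65] = 82 5e 41 is exactly B = 3 bytes: K' = 82 5e 41.
K' ⊕ ipad = b4 68 77.  K' ⊕ opad = de 02 1d.
Inner input = (K'⊕ipad) ∥ m = b4 68 77 ∥ 8e.
Inner hash: sum = 180+104+119+142 = 545 → 02 21.
Outer input = (K'⊕opad) ∥ inner = de 02 1d ∥ 02 21.
Outer hash (tag): sum = 222+2+29+2+33 = 288 → 01 20.

0120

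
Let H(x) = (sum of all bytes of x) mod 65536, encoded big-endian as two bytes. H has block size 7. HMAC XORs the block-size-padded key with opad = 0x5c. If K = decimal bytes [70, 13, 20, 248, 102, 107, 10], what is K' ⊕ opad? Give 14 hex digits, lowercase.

1a5148a43a3756

Key decimal bytes [70, 13, 20, 248, 102, 107, 10] = 46 0d 14 f8 66 6b 0a is exactly B = 7 bytes: K' = 46 0d 14 f8 66 6b 0a.
XOR each byte with 0x5c: 46⊕5c=1a, 0d⊕5c=51, 14⊕5c=48, f8⊕5c=a4, 66⊕5c=3a, 6b⊕5c=37, 0a⊕5c=56.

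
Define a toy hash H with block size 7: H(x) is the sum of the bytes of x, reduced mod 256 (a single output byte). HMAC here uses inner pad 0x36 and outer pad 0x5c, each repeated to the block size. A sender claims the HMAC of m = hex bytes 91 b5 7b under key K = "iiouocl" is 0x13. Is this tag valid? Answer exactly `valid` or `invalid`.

invalid

Key "iiouocl" = 69 69 6f 75 6f 63 6c is exactly B = 7 bytes: K' = 69 69 6f 75 6f 63 6c.
K' ⊕ ipad = 5f 5f 59 43 59 55 5a; K' ⊕ opad = 35 35 33 29 33 3f 30.
Inner hash: sum = 95+95+89+67+89+85+90+145+181+123 = 1059; mod 256 = 35 → 23.
Outer hash (recomputed tag): sum = 53+53+51+41+51+63+48+35 = 395; mod 256 = 139 → 8b.
Recomputed tag = 8b; claimed = 13 → mismatch.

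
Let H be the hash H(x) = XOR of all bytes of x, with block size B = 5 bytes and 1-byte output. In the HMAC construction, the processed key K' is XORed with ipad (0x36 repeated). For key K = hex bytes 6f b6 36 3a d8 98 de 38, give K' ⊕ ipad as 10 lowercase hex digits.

Key hex bytes 6f b6 36 3a d8 98 de 38 is 8 bytes > B = 5, so hash it first: H(key) = 73, then zero-pad to 5 bytes: K' = 73 00 00 00 00.
XOR each byte with 0x36: 73⊕36=45, 00⊕36=36, 00⊕36=36, 00⊕36=36, 00⊕36=36.

4536363636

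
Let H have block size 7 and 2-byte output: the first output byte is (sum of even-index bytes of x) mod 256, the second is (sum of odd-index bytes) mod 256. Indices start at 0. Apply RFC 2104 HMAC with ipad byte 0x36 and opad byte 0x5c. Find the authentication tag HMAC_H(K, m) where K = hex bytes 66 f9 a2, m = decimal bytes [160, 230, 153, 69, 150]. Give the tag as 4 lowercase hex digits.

fad8

Key hex bytes 66 f9 a2 is 3 bytes ≤ B = 7; zero-pad to 7 bytes: K' = 66 f9 a2 00 00 00 00.
K' ⊕ ipad = 50 cf 94 36 36 36 36.  K' ⊕ opad = 3a a5 fe 5c 5c 5c 5c.
Inner input = (K'⊕ipad) ∥ m = 50 cf 94 36 36 36 36 ∥ a0 e6 99 45 96.
Inner hash: even-index sum = 635 mod 256 = 123; odd-index sum = 778 mod 256 = 10 → 7b 0a.
Outer input = (K'⊕opad) ∥ inner = 3a a5 fe 5c 5c 5c 5c ∥ 7b 0a.
Outer hash (tag): even-index sum = 506 mod 256 = 250; odd-index sum = 472 mod 256 = 216 → fa d8.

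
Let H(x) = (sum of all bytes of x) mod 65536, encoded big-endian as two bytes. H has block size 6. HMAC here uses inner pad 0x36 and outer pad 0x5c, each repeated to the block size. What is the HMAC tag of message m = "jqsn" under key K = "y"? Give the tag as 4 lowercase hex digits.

020d

Key "y" = 79 is 1 byte ≤ B = 6; zero-pad to 6 bytes: K' = 79 00 00 00 00 00.
K' ⊕ ipad = 4f 36 36 36 36 36.  K' ⊕ opad = 25 5c 5c 5c 5c 5c.
Inner input = (K'⊕ipad) ∥ m = 4f 36 36 36 36 36 ∥ 6a 71 73 6e.
Inner hash: sum = 79+54+54+54+54+54+106+113+115+110 = 793 → 03 19.
Outer input = (K'⊕opad) ∥ inner = 25 5c 5c 5c 5c 5c ∥ 03 19.
Outer hash (tag): sum = 37+92+92+92+92+92+3+25 = 525 → 02 0d.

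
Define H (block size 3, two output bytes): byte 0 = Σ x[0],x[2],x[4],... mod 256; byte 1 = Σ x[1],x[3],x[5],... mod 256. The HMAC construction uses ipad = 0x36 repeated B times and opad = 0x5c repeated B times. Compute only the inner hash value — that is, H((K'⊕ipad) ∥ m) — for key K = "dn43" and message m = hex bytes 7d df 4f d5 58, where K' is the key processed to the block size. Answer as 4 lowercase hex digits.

98bb

Key "dn43" = 64 6e 34 33 is 4 bytes > B = 3, so hash it first: H(key) = 98 a1, then zero-pad to 3 bytes: K' = 98 a1 00.
K' ⊕ ipad = ae 97 36.
Inner input = ae 97 36 ∥ 7d df 4f d5 58.
Inner hash: even-index sum = 664 mod 256 = 152; odd-index sum = 443 mod 256 = 187 → 98 bb.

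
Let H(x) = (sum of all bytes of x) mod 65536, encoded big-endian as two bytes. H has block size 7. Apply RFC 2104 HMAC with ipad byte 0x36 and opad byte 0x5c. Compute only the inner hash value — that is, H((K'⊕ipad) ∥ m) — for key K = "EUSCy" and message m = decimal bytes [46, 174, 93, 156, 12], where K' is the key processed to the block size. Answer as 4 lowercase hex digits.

044c

Key "EUSCy" = 45 55 53 43 79 is 5 bytes ≤ B = 7; zero-pad to 7 bytes: K' = 45 55 53 43 79 00 00.
K' ⊕ ipad = 73 63 65 75 4f 36 36.
Inner input = 73 63 65 75 4f 36 36 ∥ 2e ae 5d 9c 0c.
Inner hash: sum = 115+99+101+117+79+54+54+46+174+93+156+12 = 1100 → 04 4c.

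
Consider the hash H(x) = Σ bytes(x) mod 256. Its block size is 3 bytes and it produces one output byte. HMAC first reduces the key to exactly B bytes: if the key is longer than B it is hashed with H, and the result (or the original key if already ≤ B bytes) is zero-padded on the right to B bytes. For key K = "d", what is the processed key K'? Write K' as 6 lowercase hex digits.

Key "d" = 64 is 1 byte ≤ B = 3; zero-pad to 3 bytes: K' = 64 00 00.

640000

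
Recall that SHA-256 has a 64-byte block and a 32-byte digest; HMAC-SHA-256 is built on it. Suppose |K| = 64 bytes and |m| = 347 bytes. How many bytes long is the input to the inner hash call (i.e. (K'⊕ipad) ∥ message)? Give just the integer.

411

Key is 64 ≤ 64 bytes, zero-padded: |K'| = 64.
Inner input = (K'⊕ipad) ∥ m → 64 + 347 = 411 bytes.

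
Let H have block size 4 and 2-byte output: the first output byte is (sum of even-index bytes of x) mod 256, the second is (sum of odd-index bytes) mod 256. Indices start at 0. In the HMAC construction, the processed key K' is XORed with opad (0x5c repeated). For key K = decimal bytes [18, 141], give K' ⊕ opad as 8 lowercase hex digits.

4ed15c5c

Key decimal bytes [18, 141] = 12 8d is 2 bytes ≤ B = 4; zero-pad to 4 bytes: K' = 12 8d 00 00.
XOR each byte with 0x5c: 12⊕5c=4e, 8d⊕5c=d1, 00⊕5c=5c, 00⊕5c=5c.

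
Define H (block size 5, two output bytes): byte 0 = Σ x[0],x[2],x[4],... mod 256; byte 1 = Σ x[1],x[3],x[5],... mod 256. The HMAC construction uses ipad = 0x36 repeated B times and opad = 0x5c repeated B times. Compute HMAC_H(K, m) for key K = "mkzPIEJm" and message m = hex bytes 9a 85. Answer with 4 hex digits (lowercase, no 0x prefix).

09ca

Key "mkzPIEJm" = 6d 6b 7a 50 49 45 4a 6d is 8 bytes > B = 5, so hash it first: H(key) = 7a 6d, then zero-pad to 5 bytes: K' = 7a 6d 00 00 00.
K' ⊕ ipad = 4c 5b 36 36 36.  K' ⊕ opad = 26 31 5c 5c 5c.
Inner input = (K'⊕ipad) ∥ m = 4c 5b 36 36 36 ∥ 9a 85.
Inner hash: even-index sum = 317 mod 256 = 61; odd-index sum = 299 mod 256 = 43 → 3d 2b.
Outer input = (K'⊕opad) ∥ inner = 26 31 5c 5c 5c ∥ 3d 2b.
Outer hash (tag): even-index sum = 265 mod 256 = 9; odd-index sum = 202 mod 256 = 202 → 09 ca.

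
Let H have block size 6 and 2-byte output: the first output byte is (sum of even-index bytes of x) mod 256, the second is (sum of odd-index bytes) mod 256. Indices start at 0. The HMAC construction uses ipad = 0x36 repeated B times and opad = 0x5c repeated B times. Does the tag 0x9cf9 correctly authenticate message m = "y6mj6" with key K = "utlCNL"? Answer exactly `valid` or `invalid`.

invalid

Key "utlCNL" = 75 74 6c 43 4e 4c is exactly B = 6 bytes: K' = 75 74 6c 43 4e 4c.
K' ⊕ ipad = 43 42 5a 75 78 7a; K' ⊕ opad = 29 28 30 1f 12 10.
Inner hash: even-index sum = 561 mod 256 = 49; odd-index sum = 465 mod 256 = 209 → 31 d1.
Outer hash (recomputed tag): even-index sum = 156 mod 256 = 156; odd-index sum = 296 mod 256 = 40 → 9c 28.
Recomputed tag = 9c28; claimed = 9cf9 → mismatch.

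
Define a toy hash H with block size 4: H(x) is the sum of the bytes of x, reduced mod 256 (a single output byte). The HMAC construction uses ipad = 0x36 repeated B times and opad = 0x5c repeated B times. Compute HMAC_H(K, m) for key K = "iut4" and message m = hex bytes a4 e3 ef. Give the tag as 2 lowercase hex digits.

4a

Key "iut4" = 69 75 74 34 is exactly B = 4 bytes: K' = 69 75 74 34.
K' ⊕ ipad = 5f 43 42 02.  K' ⊕ opad = 35 29 28 68.
Inner input = (K'⊕ipad) ∥ m = 5f 43 42 02 ∥ a4 e3 ef.
Inner hash: sum = 95+67+66+2+164+227+239 = 860; mod 256 = 92 → 5c.
Outer input = (K'⊕opad) ∥ inner = 35 29 28 68 ∥ 5c.
Outer hash (tag): sum = 53+41+40+104+92 = 330; mod 256 = 74 → 4a.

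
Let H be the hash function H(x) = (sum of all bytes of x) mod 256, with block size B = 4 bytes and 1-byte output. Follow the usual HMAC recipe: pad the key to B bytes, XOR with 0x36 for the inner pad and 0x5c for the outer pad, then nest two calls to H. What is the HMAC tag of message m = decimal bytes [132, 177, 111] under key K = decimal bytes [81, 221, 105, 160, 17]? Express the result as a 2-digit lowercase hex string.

Key decimal bytes [81, 221, 105, 160, 17] = 51 dd 69 a0 11 is 5 bytes > B = 4, so hash it first: H(key) = 48, then zero-pad to 4 bytes: K' = 48 00 00 00.
K' ⊕ ipad = 7e 36 36 36.  K' ⊕ opad = 14 5c 5c 5c.
Inner input = (K'⊕ipad) ∥ m = 7e 36 36 36 ∥ 84 b1 6f.
Inner hash: sum = 126+54+54+54+132+177+111 = 708; mod 256 = 196 → c4.
Outer input = (K'⊕opad) ∥ inner = 14 5c 5c 5c ∥ c4.
Outer hash (tag): sum = 20+92+92+92+196 = 492; mod 256 = 236 → ec.

ec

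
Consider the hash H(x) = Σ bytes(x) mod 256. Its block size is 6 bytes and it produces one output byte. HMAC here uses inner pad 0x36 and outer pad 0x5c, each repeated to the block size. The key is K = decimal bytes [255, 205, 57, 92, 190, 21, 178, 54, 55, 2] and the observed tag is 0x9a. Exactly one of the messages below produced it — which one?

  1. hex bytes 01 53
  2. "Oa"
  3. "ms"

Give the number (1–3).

1

Key decimal bytes [255, 205, 57, 92, 190, 21, 178, 54, 55, 2] = ff cd 39 5c be 15 b2 36 37 02 is 10 bytes > B = 6, so hash it first: H(key) = 55, then zero-pad to 6 bytes: K' = 55 00 00 00 00 00.
K' ⊕ ipad = 63 36 36 36 36 36; K' ⊕ opad = 09 5c 5c 5c 5c 5c.
m1: inner = H(63 36 36 36 36 36 01 53) = c5; tag = H(09 5c 5c 5c 5c 5c c5) = 9a ← matches
m2: inner = H(63 36 36 36 36 36 4f 61) = 21; tag = H(09 5c 5c 5c 5c 5c 21) = f6
m3: inner = H(63 36 36 36 36 36 6d 73) = 51; tag = H(09 5c 5c 5c 5c 5c 51) = 26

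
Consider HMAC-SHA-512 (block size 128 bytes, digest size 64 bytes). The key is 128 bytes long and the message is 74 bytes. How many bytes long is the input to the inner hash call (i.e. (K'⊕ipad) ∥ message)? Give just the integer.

Key is 128 ≤ 128 bytes, zero-padded: |K'| = 128.
Inner input = (K'⊕ipad) ∥ m → 128 + 74 = 202 bytes.

202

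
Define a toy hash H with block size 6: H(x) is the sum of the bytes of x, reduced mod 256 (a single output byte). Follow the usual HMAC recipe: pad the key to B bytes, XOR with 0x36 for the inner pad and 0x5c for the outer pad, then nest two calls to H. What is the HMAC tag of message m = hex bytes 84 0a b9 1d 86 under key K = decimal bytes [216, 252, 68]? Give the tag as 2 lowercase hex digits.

Key decimal bytes [216, 252, 68] = d8 fc 44 is 3 bytes ≤ B = 6; zero-pad to 6 bytes: K' = d8 fc 44 00 00 00.
K' ⊕ ipad = ee ca 72 36 36 36.  K' ⊕ opad = 84 a0 18 5c 5c 5c.
Inner input = (K'⊕ipad) ∥ m = ee ca 72 36 36 36 ∥ 84 0a b9 1d 86.
Inner hash: sum = 238+202+114+54+54+54+132+10+185+29+134 = 1206; mod 256 = 182 → b6.
Outer input = (K'⊕opad) ∥ inner = 84 a0 18 5c 5c 5c ∥ b6.
Outer hash (tag): sum = 132+160+24+92+92+92+182 = 774; mod 256 = 6 → 06.

06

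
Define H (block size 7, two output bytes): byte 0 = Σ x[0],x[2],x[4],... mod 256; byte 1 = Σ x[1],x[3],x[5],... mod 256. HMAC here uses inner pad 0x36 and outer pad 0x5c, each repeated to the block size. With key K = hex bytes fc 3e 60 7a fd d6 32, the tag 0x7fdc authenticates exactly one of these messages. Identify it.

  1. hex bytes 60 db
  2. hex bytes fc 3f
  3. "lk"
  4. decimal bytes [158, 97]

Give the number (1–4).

1

Key hex bytes fc 3e 60 7a fd d6 32 is exactly B = 7 bytes: K' = fc 3e 60 7a fd d6 32.
K' ⊕ ipad = ca 08 56 4c cb e0 04; K' ⊕ opad = a0 62 3c 26 a1 8a 6e.
m1: inner = H(ca 08 56 4c cb e0 04 60 db) = ca 94; tag = H(a0 62 3c 26 a1 8a 6e ca 94) = 7fdc ← matches
m2: inner = H(ca 08 56 4c cb e0 04 fc 3f) = 2e 30; tag = H(a0 62 3c 26 a1 8a 6e 2e 30) = 1b40
m3: inner = H(ca 08 56 4c cb e0 04 6c 6b) = 5a a0; tag = H(a0 62 3c 26 a1 8a 6e 5a a0) = 8b6c
m4: inner = H(ca 08 56 4c cb e0 04 9e 61) = 50 d2; tag = H(a0 62 3c 26 a1 8a 6e 50 d2) = bd62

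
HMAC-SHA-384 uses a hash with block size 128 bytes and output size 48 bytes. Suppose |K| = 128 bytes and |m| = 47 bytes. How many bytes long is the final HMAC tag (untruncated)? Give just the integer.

The tag is one SHA-384 digest: 48 bytes.

48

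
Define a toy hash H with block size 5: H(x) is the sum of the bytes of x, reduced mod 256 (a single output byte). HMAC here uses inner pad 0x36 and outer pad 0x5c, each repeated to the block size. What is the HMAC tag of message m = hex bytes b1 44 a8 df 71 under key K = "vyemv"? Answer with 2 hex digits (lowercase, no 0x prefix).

Key "vyemv" = 76 79 65 6d 76 is exactly B = 5 bytes: K' = 76 79 65 6d 76.
K' ⊕ ipad = 40 4f 53 5b 40.  K' ⊕ opad = 2a 25 39 31 2a.
Inner input = (K'⊕ipad) ∥ m = 40 4f 53 5b 40 ∥ b1 44 a8 df 71.
Inner hash: sum = 64+79+83+91+64+177+68+168+223+113 = 1130; mod 256 = 106 → 6a.
Outer input = (K'⊕opad) ∥ inner = 2a 25 39 31 2a ∥ 6a.
Outer hash (tag): sum = 42+37+57+49+42+106 = 333; mod 256 = 77 → 4d.

4d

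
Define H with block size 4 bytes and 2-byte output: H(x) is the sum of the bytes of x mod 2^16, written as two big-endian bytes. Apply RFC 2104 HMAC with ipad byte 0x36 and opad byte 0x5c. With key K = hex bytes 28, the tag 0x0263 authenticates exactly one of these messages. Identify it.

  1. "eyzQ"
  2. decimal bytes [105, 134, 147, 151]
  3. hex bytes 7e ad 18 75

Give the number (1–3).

Key hex bytes 28 is 1 byte ≤ B = 4; zero-pad to 4 bytes: K' = 28 00 00 00.
K' ⊕ ipad = 1e 36 36 36; K' ⊕ opad = 74 5c 5c 5c.
m1: inner = H(1e 36 36 36 65 79 7a 51) = 02 69; tag = H(74 5c 5c 5c 02 69) = 01f3
m2: inner = H(1e 36 36 36 69 86 93 97) = 02 d9; tag = H(74 5c 5c 5c 02 d9) = 0263 ← matches
m3: inner = H(1e 36 36 36 7e ad 18 75) = 02 78; tag = H(74 5c 5c 5c 02 78) = 0202

2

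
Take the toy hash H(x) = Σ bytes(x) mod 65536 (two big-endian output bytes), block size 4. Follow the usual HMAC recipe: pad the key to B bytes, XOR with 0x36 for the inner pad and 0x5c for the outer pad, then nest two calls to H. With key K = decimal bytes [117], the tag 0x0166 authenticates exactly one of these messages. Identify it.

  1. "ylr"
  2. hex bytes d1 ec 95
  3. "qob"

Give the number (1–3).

3

Key decimal bytes [117] = 75 is 1 byte ≤ B = 4; zero-pad to 4 bytes: K' = 75 00 00 00.
K' ⊕ ipad = 43 36 36 36; K' ⊕ opad = 29 5c 5c 5c.
m1: inner = H(43 36 36 36 79 6c 72) = 02 3c; tag = H(29 5c 5c 5c 02 3c) = 017b
m2: inner = H(43 36 36 36 d1 ec 95) = 03 37; tag = H(29 5c 5c 5c 03 37) = 0177
m3: inner = H(43 36 36 36 71 6f 62) = 02 27; tag = H(29 5c 5c 5c 02 27) = 0166 ← matches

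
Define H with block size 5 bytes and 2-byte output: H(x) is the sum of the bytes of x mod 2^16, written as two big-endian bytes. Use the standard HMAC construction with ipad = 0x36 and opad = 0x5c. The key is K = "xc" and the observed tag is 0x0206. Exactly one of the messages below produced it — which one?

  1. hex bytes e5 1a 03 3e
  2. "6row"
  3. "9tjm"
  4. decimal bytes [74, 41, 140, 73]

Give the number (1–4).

4

Key "xc" = 78 63 is 2 bytes ≤ B = 5; zero-pad to 5 bytes: K' = 78 63 00 00 00.
K' ⊕ ipad = 4e 55 36 36 36; K' ⊕ opad = 24 3f 5c 5c 5c.
m1: inner = H(4e 55 36 36 36 e5 1a 03 3e) = 02 85; tag = H(24 3f 5c 5c 5c 02 85) = 01fe
m2: inner = H(4e 55 36 36 36 36 72 6f 77) = 02 d3; tag = H(24 3f 5c 5c 5c 02 d3) = 024c
m3: inner = H(4e 55 36 36 36 39 74 6a 6d) = 02 c9; tag = H(24 3f 5c 5c 5c 02 c9) = 0242
m4: inner = H(4e 55 36 36 36 4a 29 8c 49) = 02 8d; tag = H(24 3f 5c 5c 5c 02 8d) = 0206 ← matches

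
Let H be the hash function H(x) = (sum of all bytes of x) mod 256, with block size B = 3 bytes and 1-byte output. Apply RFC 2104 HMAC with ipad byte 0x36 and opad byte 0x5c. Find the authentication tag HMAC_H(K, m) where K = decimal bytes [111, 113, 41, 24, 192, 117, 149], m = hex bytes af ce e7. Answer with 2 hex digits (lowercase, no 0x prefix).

1c

Key decimal bytes [111, 113, 41, 24, 192, 117, 149] = 6f 71 29 18 c0 75 95 is 7 bytes > B = 3, so hash it first: H(key) = eb, then zero-pad to 3 bytes: K' = eb 00 00.
K' ⊕ ipad = dd 36 36.  K' ⊕ opad = b7 5c 5c.
Inner input = (K'⊕ipad) ∥ m = dd 36 36 ∥ af ce e7.
Inner hash: sum = 221+54+54+175+206+231 = 941; mod 256 = 173 → ad.
Outer input = (K'⊕opad) ∥ inner = b7 5c 5c ∥ ad.
Outer hash (tag): sum = 183+92+92+173 = 540; mod 256 = 28 → 1c.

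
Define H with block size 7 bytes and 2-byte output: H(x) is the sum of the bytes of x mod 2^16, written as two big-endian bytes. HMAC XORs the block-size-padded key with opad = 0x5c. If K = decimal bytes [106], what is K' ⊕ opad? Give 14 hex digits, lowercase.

365c5c5c5c5c5c

Key decimal bytes [106] = 6a is 1 byte ≤ B = 7; zero-pad to 7 bytes: K' = 6a 00 00 00 00 00 00.
XOR each byte with 0x5c: 6a⊕5c=36, 00⊕5c=5c, 00⊕5c=5c, 00⊕5c=5c, 00⊕5c=5c, 00⊕5c=5c, 00⊕5c=5c.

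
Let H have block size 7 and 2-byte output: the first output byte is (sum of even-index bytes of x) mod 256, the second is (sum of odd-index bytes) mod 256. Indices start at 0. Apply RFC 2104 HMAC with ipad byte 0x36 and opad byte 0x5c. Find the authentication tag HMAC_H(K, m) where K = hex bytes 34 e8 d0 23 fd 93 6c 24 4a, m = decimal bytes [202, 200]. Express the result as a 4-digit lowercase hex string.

Key hex bytes 34 e8 d0 23 fd 93 6c 24 4a is 9 bytes > B = 7, so hash it first: H(key) = b7 c2, then zero-pad to 7 bytes: K' = b7 c2 00 00 00 00 00.
K' ⊕ ipad = 81 f4 36 36 36 36 36.  K' ⊕ opad = eb 9e 5c 5c 5c 5c 5c.
Inner input = (K'⊕ipad) ∥ m = 81 f4 36 36 36 36 36 ∥ ca c8.
Inner hash: even-index sum = 491 mod 256 = 235; odd-index sum = 554 mod 256 = 42 → eb 2a.
Outer input = (K'⊕opad) ∥ inner = eb 9e 5c 5c 5c 5c 5c ∥ eb 2a.
Outer hash (tag): even-index sum = 553 mod 256 = 41; odd-index sum = 577 mod 256 = 65 → 29 41.

2941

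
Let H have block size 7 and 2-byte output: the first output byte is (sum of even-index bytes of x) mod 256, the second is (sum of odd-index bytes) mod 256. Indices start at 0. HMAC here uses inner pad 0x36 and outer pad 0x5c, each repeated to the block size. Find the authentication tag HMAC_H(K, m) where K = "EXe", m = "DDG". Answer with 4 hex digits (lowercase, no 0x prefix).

6f32

Key "EXe" = 45 58 65 is 3 bytes ≤ B = 7; zero-pad to 7 bytes: K' = 45 58 65 00 00 00 00.
K' ⊕ ipad = 73 6e 53 36 36 36 36.  K' ⊕ opad = 19 04 39 5c 5c 5c 5c.
Inner input = (K'⊕ipad) ∥ m = 73 6e 53 36 36 36 36 ∥ 44 44 47.
Inner hash: even-index sum = 374 mod 256 = 118; odd-index sum = 357 mod 256 = 101 → 76 65.
Outer input = (K'⊕opad) ∥ inner = 19 04 39 5c 5c 5c 5c ∥ 76 65.
Outer hash (tag): even-index sum = 367 mod 256 = 111; odd-index sum = 306 mod 256 = 50 → 6f 32.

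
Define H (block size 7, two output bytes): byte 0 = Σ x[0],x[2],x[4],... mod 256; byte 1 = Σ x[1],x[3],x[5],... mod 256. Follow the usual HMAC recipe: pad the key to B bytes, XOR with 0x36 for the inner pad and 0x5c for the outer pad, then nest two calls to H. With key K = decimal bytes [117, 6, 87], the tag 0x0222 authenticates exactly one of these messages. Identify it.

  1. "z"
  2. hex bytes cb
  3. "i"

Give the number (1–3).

Key decimal bytes [117, 6, 87] = 75 06 57 is 3 bytes ≤ B = 7; zero-pad to 7 bytes: K' = 75 06 57 00 00 00 00.
K' ⊕ ipad = 43 30 61 36 36 36 36; K' ⊕ opad = 29 5a 0b 5c 5c 5c 5c.
m1: inner = H(43 30 61 36 36 36 36 7a) = 10 16; tag = H(29 5a 0b 5c 5c 5c 5c 10 16) = 0222 ← matches
m2: inner = H(43 30 61 36 36 36 36 cb) = 10 67; tag = H(29 5a 0b 5c 5c 5c 5c 10 67) = 5322
m3: inner = H(43 30 61 36 36 36 36 69) = 10 05; tag = H(29 5a 0b 5c 5c 5c 5c 10 05) = f122

1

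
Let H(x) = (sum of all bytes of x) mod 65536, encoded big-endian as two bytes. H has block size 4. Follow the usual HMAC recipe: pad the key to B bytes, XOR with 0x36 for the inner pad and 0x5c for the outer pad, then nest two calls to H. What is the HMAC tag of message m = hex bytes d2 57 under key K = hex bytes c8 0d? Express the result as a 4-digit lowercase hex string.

Key hex bytes c8 0d is 2 bytes ≤ B = 4; zero-pad to 4 bytes: K' = c8 0d 00 00.
K' ⊕ ipad = fe 3b 36 36.  K' ⊕ opad = 94 51 5c 5c.
Inner input = (K'⊕ipad) ∥ m = fe 3b 36 36 ∥ d2 57.
Inner hash: sum = 254+59+54+54+210+87 = 718 → 02 ce.
Outer input = (K'⊕opad) ∥ inner = 94 51 5c 5c ∥ 02 ce.
Outer hash (tag): sum = 148+81+92+92+2+206 = 621 → 02 6d.

026d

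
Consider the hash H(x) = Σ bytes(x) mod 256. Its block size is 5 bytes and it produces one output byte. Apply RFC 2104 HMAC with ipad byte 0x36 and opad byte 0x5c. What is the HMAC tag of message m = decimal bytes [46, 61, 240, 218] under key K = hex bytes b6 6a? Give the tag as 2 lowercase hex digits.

Key hex bytes b6 6a is 2 bytes ≤ B = 5; zero-pad to 5 bytes: K' = b6 6a 00 00 00.
K' ⊕ ipad = 80 5c 36 36 36.  K' ⊕ opad = ea 36 5c 5c 5c.
Inner input = (K'⊕ipad) ∥ m = 80 5c 36 36 36 ∥ 2e 3d f0 da.
Inner hash: sum = 128+92+54+54+54+46+61+240+218 = 947; mod 256 = 179 → b3.
Outer input = (K'⊕opad) ∥ inner = ea 36 5c 5c 5c ∥ b3.
Outer hash (tag): sum = 234+54+92+92+92+179 = 743; mod 256 = 231 → e7.

e7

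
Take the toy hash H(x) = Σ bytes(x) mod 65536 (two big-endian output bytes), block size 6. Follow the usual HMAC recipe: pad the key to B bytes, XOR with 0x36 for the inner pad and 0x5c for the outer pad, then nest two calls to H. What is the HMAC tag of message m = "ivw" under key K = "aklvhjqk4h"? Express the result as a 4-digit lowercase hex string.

Key "aklvhjqk4h" = 61 6b 6c 76 68 6a 71 6b 34 68 is 10 bytes > B = 6, so hash it first: H(key) = 03 f8, then zero-pad to 6 bytes: K' = 03 f8 00 00 00 00.
K' ⊕ ipad = 35 ce 36 36 36 36.  K' ⊕ opad = 5f a4 5c 5c 5c 5c.
Inner input = (K'⊕ipad) ∥ m = 35 ce 36 36 36 36 ∥ 69 76 77.
Inner hash: sum = 53+206+54+54+54+54+105+118+119 = 817 → 03 31.
Outer input = (K'⊕opad) ∥ inner = 5f a4 5c 5c 5c 5c ∥ 03 31.
Outer hash (tag): sum = 95+164+92+92+92+92+3+49 = 679 → 02 a7.

02a7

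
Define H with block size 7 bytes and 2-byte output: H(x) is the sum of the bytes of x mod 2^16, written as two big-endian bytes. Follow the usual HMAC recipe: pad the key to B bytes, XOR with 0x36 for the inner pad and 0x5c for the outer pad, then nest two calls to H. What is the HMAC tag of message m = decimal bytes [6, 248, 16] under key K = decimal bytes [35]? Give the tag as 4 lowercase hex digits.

0310

Key decimal bytes [35] = 23 is 1 byte ≤ B = 7; zero-pad to 7 bytes: K' = 23 00 00 00 00 00 00.
K' ⊕ ipad = 15 36 36 36 36 36 36.  K' ⊕ opad = 7f 5c 5c 5c 5c 5c 5c.
Inner input = (K'⊕ipad) ∥ m = 15 36 36 36 36 36 36 ∥ 06 f8 10.
Inner hash: sum = 21+54+54+54+54+54+54+6+248+16 = 615 → 02 67.
Outer input = (K'⊕opad) ∥ inner = 7f 5c 5c 5c 5c 5c 5c ∥ 02 67.
Outer hash (tag): sum = 127+92+92+92+92+92+92+2+103 = 784 → 03 10.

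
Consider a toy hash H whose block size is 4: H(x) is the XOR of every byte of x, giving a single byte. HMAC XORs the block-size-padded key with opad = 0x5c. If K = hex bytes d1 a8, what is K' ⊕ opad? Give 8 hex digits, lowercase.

Key hex bytes d1 a8 is 2 bytes ≤ B = 4; zero-pad to 4 bytes: K' = d1 a8 00 00.
XOR each byte with 0x5c: d1⊕5c=8d, a8⊕5c=f4, 00⊕5c=5c, 00⊕5c=5c.

8df45c5c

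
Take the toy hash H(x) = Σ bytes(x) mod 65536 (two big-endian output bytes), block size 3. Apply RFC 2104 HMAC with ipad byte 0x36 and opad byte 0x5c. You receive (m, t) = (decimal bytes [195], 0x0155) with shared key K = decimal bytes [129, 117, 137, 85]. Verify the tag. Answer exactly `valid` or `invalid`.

Key decimal bytes [129, 117, 137, 85] = 81 75 89 55 is 4 bytes > B = 3, so hash it first: H(key) = 01 d4, then zero-pad to 3 bytes: K' = 01 d4 00.
K' ⊕ ipad = 37 e2 36; K' ⊕ opad = 5d 88 5c.
Inner hash: sum = 55+226+54+195 = 530 → 02 12.
Outer hash (recomputed tag): sum = 93+136+92+2+18 = 341 → 01 55.
Recomputed tag = 0155; claimed = 0155 → match.

valid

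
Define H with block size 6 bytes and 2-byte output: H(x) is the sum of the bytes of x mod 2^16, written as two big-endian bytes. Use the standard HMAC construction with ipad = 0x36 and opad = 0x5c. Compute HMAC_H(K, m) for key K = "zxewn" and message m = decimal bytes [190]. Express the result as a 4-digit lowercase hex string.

01b8

Key "zxewn" = 7a 78 65 77 6e is 5 bytes ≤ B = 6; zero-pad to 6 bytes: K' = 7a 78 65 77 6e 00.
K' ⊕ ipad = 4c 4e 53 41 58 36.  K' ⊕ opad = 26 24 39 2b 32 5c.
Inner input = (K'⊕ipad) ∥ m = 4c 4e 53 41 58 36 ∥ be.
Inner hash: sum = 76+78+83+65+88+54+190 = 634 → 02 7a.
Outer input = (K'⊕opad) ∥ inner = 26 24 39 2b 32 5c ∥ 02 7a.
Outer hash (tag): sum = 38+36+57+43+50+92+2+122 = 440 → 01 b8.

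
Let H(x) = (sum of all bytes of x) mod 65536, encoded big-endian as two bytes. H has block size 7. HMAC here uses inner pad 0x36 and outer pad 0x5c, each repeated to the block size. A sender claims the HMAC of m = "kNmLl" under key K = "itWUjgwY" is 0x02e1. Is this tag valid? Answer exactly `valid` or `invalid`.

Key "itWUjgwY" = 69 74 57 55 6a 67 77 59 is 8 bytes > B = 7, so hash it first: H(key) = 03 2a, then zero-pad to 7 bytes: K' = 03 2a 00 00 00 00 00.
K' ⊕ ipad = 35 1c 36 36 36 36 36; K' ⊕ opad = 5f 76 5c 5c 5c 5c 5c.
Inner hash: sum = 53+28+54+54+54+54+54+107+78+109+76+108 = 829 → 03 3d.
Outer hash (recomputed tag): sum = 95+118+92+92+92+92+92+3+61 = 737 → 02 e1.
Recomputed tag = 02e1; claimed = 02e1 → match.

valid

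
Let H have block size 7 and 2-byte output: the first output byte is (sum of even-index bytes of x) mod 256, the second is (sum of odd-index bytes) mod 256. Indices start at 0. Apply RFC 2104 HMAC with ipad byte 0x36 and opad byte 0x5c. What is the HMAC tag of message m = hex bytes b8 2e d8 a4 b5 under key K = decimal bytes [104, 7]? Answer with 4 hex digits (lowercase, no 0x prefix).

2ae5

Key decimal bytes [104, 7] = 68 07 is 2 bytes ≤ B = 7; zero-pad to 7 bytes: K' = 68 07 00 00 00 00 00.
K' ⊕ ipad = 5e 31 36 36 36 36 36.  K' ⊕ opad = 34 5b 5c 5c 5c 5c 5c.
Inner input = (K'⊕ipad) ∥ m = 5e 31 36 36 36 36 36 ∥ b8 2e d8 a4 b5.
Inner hash: even-index sum = 466 mod 256 = 210; odd-index sum = 738 mod 256 = 226 → d2 e2.
Outer input = (K'⊕opad) ∥ inner = 34 5b 5c 5c 5c 5c 5c ∥ d2 e2.
Outer hash (tag): even-index sum = 554 mod 256 = 42; odd-index sum = 485 mod 256 = 229 → 2a e5.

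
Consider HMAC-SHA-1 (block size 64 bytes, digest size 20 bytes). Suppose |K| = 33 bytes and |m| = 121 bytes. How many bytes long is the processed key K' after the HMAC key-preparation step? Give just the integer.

64

Key is 33 ≤ 64 bytes, zero-padded: |K'| = 64.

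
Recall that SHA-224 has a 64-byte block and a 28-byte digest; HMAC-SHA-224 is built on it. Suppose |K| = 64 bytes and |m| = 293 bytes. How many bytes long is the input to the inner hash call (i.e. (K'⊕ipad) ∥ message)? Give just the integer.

Key is 64 ≤ 64 bytes, zero-padded: |K'| = 64.
Inner input = (K'⊕ipad) ∥ m → 64 + 293 = 357 bytes.

357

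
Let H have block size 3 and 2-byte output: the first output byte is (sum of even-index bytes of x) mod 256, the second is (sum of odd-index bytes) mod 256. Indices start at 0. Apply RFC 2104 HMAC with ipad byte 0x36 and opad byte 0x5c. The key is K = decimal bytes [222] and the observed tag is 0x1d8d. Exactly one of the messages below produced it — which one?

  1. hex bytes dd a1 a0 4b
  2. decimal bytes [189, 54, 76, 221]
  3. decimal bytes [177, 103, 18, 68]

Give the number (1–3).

Key decimal bytes [222] = de is 1 byte ≤ B = 3; zero-pad to 3 bytes: K' = de 00 00.
K' ⊕ ipad = e8 36 36; K' ⊕ opad = 82 5c 5c.
m1: inner = H(e8 36 36 dd a1 a0 4b) = 0a b3; tag = H(82 5c 5c 0a b3) = 9166
m2: inner = H(e8 36 36 bd 36 4c dd) = 31 3f; tag = H(82 5c 5c 31 3f) = 1d8d ← matches
m3: inner = H(e8 36 36 b1 67 12 44) = c9 f9; tag = H(82 5c 5c c9 f9) = d725

2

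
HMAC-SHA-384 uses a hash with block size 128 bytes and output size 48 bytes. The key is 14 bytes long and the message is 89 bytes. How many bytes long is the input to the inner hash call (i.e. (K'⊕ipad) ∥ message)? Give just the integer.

Key is 14 ≤ 128 bytes, zero-padded: |K'| = 128.
Inner input = (K'⊕ipad) ∥ m → 128 + 89 = 217 bytes.

217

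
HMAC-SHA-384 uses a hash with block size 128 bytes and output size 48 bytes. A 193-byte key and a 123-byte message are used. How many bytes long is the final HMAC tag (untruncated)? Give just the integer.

The tag is one SHA-384 digest: 48 bytes.

48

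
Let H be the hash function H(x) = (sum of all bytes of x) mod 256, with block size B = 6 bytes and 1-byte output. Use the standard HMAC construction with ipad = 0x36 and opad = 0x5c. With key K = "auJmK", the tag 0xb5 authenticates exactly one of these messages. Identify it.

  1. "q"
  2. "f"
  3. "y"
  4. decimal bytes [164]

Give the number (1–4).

1

Key "auJmK" = 61 75 4a 6d 4b is 5 bytes ≤ B = 6; zero-pad to 6 bytes: K' = 61 75 4a 6d 4b 00.
K' ⊕ ipad = 57 43 7c 5b 7d 36; K' ⊕ opad = 3d 29 16 31 17 5c.
m1: inner = H(57 43 7c 5b 7d 36 71) = 95; tag = H(3d 29 16 31 17 5c 95) = b5 ← matches
m2: inner = H(57 43 7c 5b 7d 36 66) = 8a; tag = H(3d 29 16 31 17 5c 8a) = aa
m3: inner = H(57 43 7c 5b 7d 36 79) = 9d; tag = H(3d 29 16 31 17 5c 9d) = bd
m4: inner = H(57 43 7c 5b 7d 36 a4) = c8; tag = H(3d 29 16 31 17 5c c8) = e8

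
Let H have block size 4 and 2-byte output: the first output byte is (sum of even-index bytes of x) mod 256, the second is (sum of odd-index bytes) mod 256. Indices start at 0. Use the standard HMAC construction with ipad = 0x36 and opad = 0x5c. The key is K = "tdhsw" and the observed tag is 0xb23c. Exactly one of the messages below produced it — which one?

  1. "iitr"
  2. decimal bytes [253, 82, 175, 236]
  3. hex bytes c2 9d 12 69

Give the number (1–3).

Key "tdhsw" = 74 64 68 73 77 is 5 bytes > B = 4, so hash it first: H(key) = 53 d7, then zero-pad to 4 bytes: K' = 53 d7 00 00.
K' ⊕ ipad = 65 e1 36 36; K' ⊕ opad = 0f 8b 5c 5c.
m1: inner = H(65 e1 36 36 69 69 74 72) = 78 f2; tag = H(0f 8b 5c 5c 78 f2) = e3d9
m2: inner = H(65 e1 36 36 fd 52 af ec) = 47 55; tag = H(0f 8b 5c 5c 47 55) = b23c ← matches
m3: inner = H(65 e1 36 36 c2 9d 12 69) = 6f 1d; tag = H(0f 8b 5c 5c 6f 1d) = da04

2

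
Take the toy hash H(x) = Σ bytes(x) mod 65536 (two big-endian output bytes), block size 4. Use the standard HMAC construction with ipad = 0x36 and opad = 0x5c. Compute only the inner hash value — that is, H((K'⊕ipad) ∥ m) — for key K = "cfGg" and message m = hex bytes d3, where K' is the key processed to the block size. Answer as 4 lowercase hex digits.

Key "cfGg" = 63 66 47 67 is exactly B = 4 bytes: K' = 63 66 47 67.
K' ⊕ ipad = 55 50 71 51.
Inner input = 55 50 71 51 ∥ d3.
Inner hash: sum = 85+80+113+81+211 = 570 → 02 3a.

023a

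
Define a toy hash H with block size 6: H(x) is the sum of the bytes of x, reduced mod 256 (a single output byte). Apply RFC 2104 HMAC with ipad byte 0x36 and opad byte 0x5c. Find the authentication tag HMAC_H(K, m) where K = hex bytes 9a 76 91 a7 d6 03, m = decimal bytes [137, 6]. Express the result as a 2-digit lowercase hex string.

Key hex bytes 9a 76 91 a7 d6 03 is exactly B = 6 bytes: K' = 9a 76 91 a7 d6 03.
K' ⊕ ipad = ac 40 a7 91 e0 35.  K' ⊕ opad = c6 2a cd fb 8a 5f.
Inner input = (K'⊕ipad) ∥ m = ac 40 a7 91 e0 35 ∥ 89 06.
Inner hash: sum = 172+64+167+145+224+53+137+6 = 968; mod 256 = 200 → c8.
Outer input = (K'⊕opad) ∥ inner = c6 2a cd fb 8a 5f ∥ c8.
Outer hash (tag): sum = 198+42+205+251+138+95+200 = 1129; mod 256 = 105 → 69.

69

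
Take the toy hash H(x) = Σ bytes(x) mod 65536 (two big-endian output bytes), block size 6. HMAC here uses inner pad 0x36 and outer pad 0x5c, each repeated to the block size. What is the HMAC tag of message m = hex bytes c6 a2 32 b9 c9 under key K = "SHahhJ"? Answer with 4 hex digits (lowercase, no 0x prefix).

Key "SHahhJ" = 53 48 61 68 68 4a is exactly B = 6 bytes: K' = 53 48 61 68 68 4a.
K' ⊕ ipad = 65 7e 57 5e 5e 7c.  K' ⊕ opad = 0f 14 3d 34 34 16.
Inner input = (K'⊕ipad) ∥ m = 65 7e 57 5e 5e 7c ∥ c6 a2 32 b9 c9.
Inner hash: sum = 101+126+87+94+94+124+198+162+50+185+201 = 1422 → 05 8e.
Outer input = (K'⊕opad) ∥ inner = 0f 14 3d 34 34 16 ∥ 05 8e.
Outer hash (tag): sum = 15+20+61+52+52+22+5+142 = 369 → 01 71.

0171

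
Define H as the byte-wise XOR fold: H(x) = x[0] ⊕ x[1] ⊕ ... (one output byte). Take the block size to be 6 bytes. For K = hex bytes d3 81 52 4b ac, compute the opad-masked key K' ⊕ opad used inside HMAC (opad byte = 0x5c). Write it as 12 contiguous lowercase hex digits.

Key hex bytes d3 81 52 4b ac is 5 bytes ≤ B = 6; zero-pad to 6 bytes: K' = d3 81 52 4b ac 00.
XOR each byte with 0x5c: d3⊕5c=8f, 81⊕5c=dd, 52⊕5c=0e, 4b⊕5c=17, ac⊕5c=f0, 00⊕5c=5c.

8fdd0e17f05c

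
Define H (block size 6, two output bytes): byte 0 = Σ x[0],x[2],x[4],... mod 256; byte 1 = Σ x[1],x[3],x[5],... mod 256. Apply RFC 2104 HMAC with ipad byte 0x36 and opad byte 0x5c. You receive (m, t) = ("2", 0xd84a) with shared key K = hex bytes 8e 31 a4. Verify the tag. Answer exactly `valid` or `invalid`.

Key hex bytes 8e 31 a4 is 3 bytes ≤ B = 6; zero-pad to 6 bytes: K' = 8e 31 a4 00 00 00.
K' ⊕ ipad = b8 07 92 36 36 36; K' ⊕ opad = d2 6d f8 5c 5c 5c.
Inner hash: even-index sum = 434 mod 256 = 178; odd-index sum = 115 mod 256 = 115 → b2 73.
Outer hash (recomputed tag): even-index sum = 728 mod 256 = 216; odd-index sum = 408 mod 256 = 152 → d8 98.
Recomputed tag = d898; claimed = d84a → mismatch.

invalid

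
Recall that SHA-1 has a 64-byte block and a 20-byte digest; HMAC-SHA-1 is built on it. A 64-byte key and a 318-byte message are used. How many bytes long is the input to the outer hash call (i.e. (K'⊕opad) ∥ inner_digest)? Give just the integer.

84

Key is 64 ≤ 64 bytes, zero-padded: |K'| = 64.
Outer input = (K'⊕opad) ∥ H(inner) → 64 + 20 = 84 bytes.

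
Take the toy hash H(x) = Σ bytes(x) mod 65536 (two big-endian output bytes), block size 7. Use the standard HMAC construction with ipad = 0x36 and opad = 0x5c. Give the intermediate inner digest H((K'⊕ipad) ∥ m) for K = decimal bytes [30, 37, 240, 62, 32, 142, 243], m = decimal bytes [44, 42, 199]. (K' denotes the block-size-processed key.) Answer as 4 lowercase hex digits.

03b9

Key decimal bytes [30, 37, 240, 62, 32, 142, 243] = 1e 25 f0 3e 20 8e f3 is exactly B = 7 bytes: K' = 1e 25 f0 3e 20 8e f3.
K' ⊕ ipad = 28 13 c6 08 16 b8 c5.
Inner input = 28 13 c6 08 16 b8 c5 ∥ 2c 2a c7.
Inner hash: sum = 40+19+198+8+22+184+197+44+42+199 = 953 → 03 b9.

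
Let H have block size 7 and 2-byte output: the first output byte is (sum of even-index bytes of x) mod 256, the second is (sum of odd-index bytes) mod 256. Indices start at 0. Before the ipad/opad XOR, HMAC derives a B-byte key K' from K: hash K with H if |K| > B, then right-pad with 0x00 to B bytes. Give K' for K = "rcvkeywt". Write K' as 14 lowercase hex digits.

c4bb0000000000

|K| = 8 > B = 7, so first hash the key.
H(K): even-index sum = 452 mod 256 = 196; odd-index sum = 443 mod 256 = 187 → c4 bb.
Zero-pad H(K) = c4 bb to 7 bytes: K' = c4 bb 00 00 00 00 00.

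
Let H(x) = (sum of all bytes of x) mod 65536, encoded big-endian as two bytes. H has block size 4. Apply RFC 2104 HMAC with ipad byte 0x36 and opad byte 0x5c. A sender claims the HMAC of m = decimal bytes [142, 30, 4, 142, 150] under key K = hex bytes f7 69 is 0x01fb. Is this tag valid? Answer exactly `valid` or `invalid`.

valid

Key hex bytes f7 69 is 2 bytes ≤ B = 4; zero-pad to 4 bytes: K' = f7 69 00 00.
K' ⊕ ipad = c1 5f 36 36; K' ⊕ opad = ab 35 5c 5c.
Inner hash: sum = 193+95+54+54+142+30+4+142+150 = 864 → 03 60.
Outer hash (recomputed tag): sum = 171+53+92+92+3+96 = 507 → 01 fb.
Recomputed tag = 01fb; claimed = 01fb → match.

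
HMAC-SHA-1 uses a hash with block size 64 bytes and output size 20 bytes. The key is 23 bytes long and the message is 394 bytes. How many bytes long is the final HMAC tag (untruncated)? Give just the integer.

The tag is one SHA-1 digest: 20 bytes.

20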